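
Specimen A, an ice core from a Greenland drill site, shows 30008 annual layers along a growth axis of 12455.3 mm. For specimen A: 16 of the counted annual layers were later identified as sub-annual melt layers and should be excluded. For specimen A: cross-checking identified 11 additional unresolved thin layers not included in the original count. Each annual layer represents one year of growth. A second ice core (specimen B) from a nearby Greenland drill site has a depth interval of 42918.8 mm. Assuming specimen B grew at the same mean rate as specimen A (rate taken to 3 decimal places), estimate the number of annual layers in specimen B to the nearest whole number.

103419 annual layers

Specimen A: correcting the raw count gives 30008 − 16 + 11 = 30003 true annual layers.
A: Extension rate ≈ 12455.3 / 30003 = 0.415 mm/yr.
Specimen B: 42918.8 mm / 0.415 mm per year = 103418.80 years ≈ 103419 annual layers.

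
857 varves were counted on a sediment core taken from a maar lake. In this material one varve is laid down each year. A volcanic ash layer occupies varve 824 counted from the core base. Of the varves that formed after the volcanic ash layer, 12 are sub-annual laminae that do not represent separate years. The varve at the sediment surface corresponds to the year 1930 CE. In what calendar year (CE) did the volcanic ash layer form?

1909 CE

Between varve 824 and the sediment surface there are 857 − 824 = 33 varves.
Removing the 12 false varves leaves 33 − 12 = 21 true varves beyond the volcanic ash layer.
Counting back 21 years from 1930 CE places the volcanic ash layer in 1930 − 21 = 1909 CE.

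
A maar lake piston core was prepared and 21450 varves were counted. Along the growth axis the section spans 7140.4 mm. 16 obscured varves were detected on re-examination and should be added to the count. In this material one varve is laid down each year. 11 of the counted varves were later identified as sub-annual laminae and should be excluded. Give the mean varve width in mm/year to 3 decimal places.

0.333 mm/year

Adjusted count: 21450 − 11 + 16 = 21455 varves.
Extension rate ≈ 7140.4 / 21455 = 0.333 mm/year.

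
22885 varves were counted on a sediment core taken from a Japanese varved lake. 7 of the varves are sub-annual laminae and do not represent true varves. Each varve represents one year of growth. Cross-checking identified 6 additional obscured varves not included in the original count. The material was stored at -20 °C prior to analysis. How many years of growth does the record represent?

22884 yr

After corrections the count is 22885 − 7 + 6 = 22884 varves.
At one varve per year, that is 22884 years.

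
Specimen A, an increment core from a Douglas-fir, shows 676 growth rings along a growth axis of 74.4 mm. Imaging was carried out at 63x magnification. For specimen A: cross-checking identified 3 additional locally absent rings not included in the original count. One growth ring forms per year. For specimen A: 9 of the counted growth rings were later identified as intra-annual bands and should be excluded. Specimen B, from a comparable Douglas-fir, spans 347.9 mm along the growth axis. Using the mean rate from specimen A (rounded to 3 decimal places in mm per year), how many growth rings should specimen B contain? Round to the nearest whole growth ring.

Specimen A: adjusted count: 676 − 9 + 3 = 670 growth rings.
A: Extension rate ≈ 74.4 / 670 = 0.111 mm/yr.
Specimen B: 347.9 mm / 0.111 mm per year = 3134.23 years ≈ 3134 growth rings.

3134 growth rings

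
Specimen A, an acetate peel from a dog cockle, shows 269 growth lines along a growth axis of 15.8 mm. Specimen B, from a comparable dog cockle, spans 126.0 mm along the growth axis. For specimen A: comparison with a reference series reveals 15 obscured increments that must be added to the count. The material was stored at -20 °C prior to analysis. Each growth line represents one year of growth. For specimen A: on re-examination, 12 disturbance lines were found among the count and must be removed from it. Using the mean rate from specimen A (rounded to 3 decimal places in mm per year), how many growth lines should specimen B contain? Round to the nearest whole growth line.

Specimen A: true growth line count = 269 − 12 + 15 = 272.
A: Extension rate ≈ 15.8 / 272 = 0.058 mm/yr.
B spans 126.0 / 0.058 = 2172.41 years ≈ 2172 growth lines.

2172 growth lines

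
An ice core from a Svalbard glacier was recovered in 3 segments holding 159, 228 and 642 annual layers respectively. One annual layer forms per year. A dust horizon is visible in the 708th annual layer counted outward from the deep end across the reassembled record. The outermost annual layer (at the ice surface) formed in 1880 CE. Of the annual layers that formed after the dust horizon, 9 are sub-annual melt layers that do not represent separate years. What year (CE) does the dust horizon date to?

1568 CE

Total annual layers = 159 + 228 + 642 = 1029.
Between annual layer 708 and the ice surface there are 1029 − 708 = 321 annual layers.
Excluding 9 false annual layers: 321 − 9 = 312.
Counting back 312 years from 1880 CE places the dust horizon in 1880 − 312 = 1568 CE.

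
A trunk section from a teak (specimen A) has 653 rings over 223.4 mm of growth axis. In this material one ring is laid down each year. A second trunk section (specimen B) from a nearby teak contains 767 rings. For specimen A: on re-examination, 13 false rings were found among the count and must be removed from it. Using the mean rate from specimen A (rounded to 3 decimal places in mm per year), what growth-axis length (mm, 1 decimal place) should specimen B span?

267.7 mm

Specimen A: correcting the raw count gives 653 − 13 = 640 true rings.
A: Mean rate = 223.4 mm / 640 years ≈ 0.349 mm/year.
For B, 0.349 mm/year × 767 years = 267.7 mm.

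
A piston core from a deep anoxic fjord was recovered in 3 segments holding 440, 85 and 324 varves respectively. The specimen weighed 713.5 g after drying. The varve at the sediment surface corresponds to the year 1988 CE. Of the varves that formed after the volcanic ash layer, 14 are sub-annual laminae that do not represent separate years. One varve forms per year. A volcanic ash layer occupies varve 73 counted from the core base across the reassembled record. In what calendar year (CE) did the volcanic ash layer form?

Total varves = 440 + 85 + 324 = 849.
Between varve 73 and the sediment surface there are 849 − 73 = 776 varves.
Removing the 14 false varves leaves 776 − 14 = 762 true varves beyond the volcanic ash layer.
The varve at the sediment surface is 1988 CE, so the volcanic ash layer dates to 1988 − 762 = 1226 CE.

1226 CE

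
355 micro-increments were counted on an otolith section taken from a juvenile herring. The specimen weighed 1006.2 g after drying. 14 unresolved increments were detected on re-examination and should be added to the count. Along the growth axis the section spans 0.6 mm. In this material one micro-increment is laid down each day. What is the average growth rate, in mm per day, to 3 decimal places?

0.002 mm per day

After corrections the count is 355 + 14 = 369 micro-increments.
0.6 mm over 369 days gives 0.6 / 369 ≈ 0.002 mm per day.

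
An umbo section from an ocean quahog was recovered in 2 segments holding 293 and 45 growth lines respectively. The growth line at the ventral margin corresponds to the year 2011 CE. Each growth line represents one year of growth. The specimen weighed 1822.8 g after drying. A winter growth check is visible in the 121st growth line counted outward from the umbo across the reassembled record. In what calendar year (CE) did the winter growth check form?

Total growth lines = 293 + 45 = 338.
338 − 121 = 217 growth lines lie beyond the winter growth check toward the ventral margin.
The growth line at the ventral margin is 2011 CE, so the winter growth check dates to 2011 − 217 = 1794 CE.

1794 CE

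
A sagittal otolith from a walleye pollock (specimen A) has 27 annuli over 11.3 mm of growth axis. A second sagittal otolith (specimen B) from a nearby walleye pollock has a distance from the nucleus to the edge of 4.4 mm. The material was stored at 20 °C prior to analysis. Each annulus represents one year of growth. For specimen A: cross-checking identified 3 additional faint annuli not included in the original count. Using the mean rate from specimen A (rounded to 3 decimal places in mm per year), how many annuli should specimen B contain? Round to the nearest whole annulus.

12 annuli

Specimen A: correcting the raw count gives 27 + 3 = 30 true annuli.
A: Mean rate = 11.3 mm / 30 years ≈ 0.377 mm per year.
For B, 4.4 / 0.377 = 11.67 years ≈ 12 annuli.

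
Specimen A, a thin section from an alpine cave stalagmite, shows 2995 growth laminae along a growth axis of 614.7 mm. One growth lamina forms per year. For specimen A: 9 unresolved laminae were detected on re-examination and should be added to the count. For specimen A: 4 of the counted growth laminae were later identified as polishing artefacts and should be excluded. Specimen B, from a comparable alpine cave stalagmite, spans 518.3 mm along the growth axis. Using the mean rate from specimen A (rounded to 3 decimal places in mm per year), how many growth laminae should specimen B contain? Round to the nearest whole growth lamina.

Specimen A: adjusted count: 2995 − 4 + 9 = 3000 growth laminae.
A: Mean rate = 614.7 mm / 3000 years ≈ 0.205 mm per year.
For B, 518.3 / 0.205 = 2528.29 years ≈ 2528 growth laminae.

2528 growth laminae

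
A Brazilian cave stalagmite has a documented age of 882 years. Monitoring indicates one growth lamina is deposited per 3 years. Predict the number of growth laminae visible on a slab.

One growth lamina every 3 years means 882 / 3 = 294 growth laminae.
So 294 growth laminae should be present.

294 growth laminae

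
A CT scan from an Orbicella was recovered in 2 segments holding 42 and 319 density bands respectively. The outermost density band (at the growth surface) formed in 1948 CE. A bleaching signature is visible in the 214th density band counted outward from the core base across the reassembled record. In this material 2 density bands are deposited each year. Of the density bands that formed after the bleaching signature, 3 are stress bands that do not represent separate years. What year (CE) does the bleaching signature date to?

1876 CE

Total density bands = 42 + 319 = 361.
Between density band 214 and the growth surface there are 361 − 214 = 147 density bands.
Excluding 3 false density bands: 147 − 3 = 144.
With 2 density bands per year, 144 / 2 = 72 years.
Counting back 72 years from 1948 CE places the bleaching signature in 1948 − 72 = 1876 CE.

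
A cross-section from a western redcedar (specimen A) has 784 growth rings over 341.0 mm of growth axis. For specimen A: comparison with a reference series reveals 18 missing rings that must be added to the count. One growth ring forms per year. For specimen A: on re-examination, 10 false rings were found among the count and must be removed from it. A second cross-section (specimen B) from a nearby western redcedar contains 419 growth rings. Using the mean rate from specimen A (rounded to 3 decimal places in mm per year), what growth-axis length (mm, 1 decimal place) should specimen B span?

Specimen A: correcting the raw count gives 784 − 10 + 18 = 792 true growth rings.
A: 341.0 mm over 792 years gives 341.0 / 792 ≈ 0.431 mm per year.
B's length ≈ 0.431 × 419 = 180.6 mm.

180.6 mm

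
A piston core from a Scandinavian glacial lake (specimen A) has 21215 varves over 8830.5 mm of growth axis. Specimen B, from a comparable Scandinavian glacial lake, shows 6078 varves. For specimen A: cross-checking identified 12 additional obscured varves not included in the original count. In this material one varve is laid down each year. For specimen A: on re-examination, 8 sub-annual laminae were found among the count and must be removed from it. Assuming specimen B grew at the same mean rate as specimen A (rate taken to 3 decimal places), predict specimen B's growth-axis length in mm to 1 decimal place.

Specimen A: true varve count = 21215 − 8 + 12 = 21219.
A: Extension rate ≈ 8830.5 / 21219 = 0.416 mm/year.
For B, 0.416 mm/year × 6078 years = 2528.4 mm.

2528.4 mm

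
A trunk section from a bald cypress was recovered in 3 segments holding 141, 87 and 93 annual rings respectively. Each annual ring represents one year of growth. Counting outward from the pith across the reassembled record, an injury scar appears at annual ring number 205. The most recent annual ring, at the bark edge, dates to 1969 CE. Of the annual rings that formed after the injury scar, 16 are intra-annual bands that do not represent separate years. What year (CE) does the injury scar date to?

Total annual rings = 141 + 87 + 93 = 321.
The injury scar sits at annual ring 205 from the pith, so 321 − 205 = 116 annual rings formed after it.
Excluding 16 false annual rings: 116 − 16 = 100.
1969 − 100 = 1869 CE.

1869 CE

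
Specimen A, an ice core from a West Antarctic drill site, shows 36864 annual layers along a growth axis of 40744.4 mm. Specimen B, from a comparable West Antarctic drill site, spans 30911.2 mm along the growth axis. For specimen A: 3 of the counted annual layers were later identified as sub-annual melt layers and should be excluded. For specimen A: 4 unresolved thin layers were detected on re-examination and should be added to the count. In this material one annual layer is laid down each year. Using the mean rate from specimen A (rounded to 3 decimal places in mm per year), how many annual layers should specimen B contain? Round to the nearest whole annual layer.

27974 annual layers

Specimen A: adjusted count: 36864 − 3 + 4 = 36865 annual layers.
A: Extension rate ≈ 40744.4 / 36865 = 1.105 mm per year.
B spans 30911.2 / 1.105 = 27973.94 years ≈ 27974 annual layers.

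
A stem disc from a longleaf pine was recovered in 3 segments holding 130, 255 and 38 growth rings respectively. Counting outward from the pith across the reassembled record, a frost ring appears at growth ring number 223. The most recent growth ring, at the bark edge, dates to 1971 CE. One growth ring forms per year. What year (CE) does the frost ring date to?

Total growth rings = 130 + 255 + 38 = 423.
The frost ring sits at growth ring 223 from the pith, so 423 − 223 = 200 growth rings formed after it.
Counting back 200 years from 1971 CE places the frost ring in 1971 − 200 = 1771 CE.

1771 CE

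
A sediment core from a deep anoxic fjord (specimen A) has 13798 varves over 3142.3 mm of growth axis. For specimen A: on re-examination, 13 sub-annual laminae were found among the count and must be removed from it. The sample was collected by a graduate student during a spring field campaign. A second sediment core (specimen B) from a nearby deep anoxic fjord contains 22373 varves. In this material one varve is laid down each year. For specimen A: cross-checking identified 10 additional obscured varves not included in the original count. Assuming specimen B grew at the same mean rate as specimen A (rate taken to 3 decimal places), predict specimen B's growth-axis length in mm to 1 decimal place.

Specimen A: correcting the raw count gives 13798 − 13 + 10 = 13795 true varves.
A: Extension rate ≈ 3142.3 / 13795 = 0.228 mm/year.
For B, 0.228 mm/year × 22373 years = 5101.0 mm.

5101.0 mm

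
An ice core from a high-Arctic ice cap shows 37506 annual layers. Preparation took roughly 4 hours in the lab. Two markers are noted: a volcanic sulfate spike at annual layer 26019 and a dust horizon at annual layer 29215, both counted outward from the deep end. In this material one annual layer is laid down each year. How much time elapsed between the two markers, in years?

29215 − 26019 = 3196 annual layers lie between the two events.
That is 3196 years at one annual layer per year.

3196 years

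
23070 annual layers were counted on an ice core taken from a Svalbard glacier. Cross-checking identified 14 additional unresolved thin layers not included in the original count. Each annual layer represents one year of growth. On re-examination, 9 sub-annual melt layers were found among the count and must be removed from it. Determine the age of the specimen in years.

After corrections the count is 23070 − 9 + 14 = 23075 annual layers.
One annual layer per year makes the duration 23075 years.

23075 years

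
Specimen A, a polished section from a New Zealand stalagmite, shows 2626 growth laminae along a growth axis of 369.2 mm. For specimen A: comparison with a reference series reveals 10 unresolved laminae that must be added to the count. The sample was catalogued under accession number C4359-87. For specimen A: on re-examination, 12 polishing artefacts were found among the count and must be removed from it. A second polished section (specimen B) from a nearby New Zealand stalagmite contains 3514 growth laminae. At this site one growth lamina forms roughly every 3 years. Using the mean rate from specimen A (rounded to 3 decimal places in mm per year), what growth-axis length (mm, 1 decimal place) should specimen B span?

Specimen A: adjusted count: 2626 − 12 + 10 = 2624 growth laminae.
Specimen A: 2624 growth laminae at 3 years each span 2624 × 3 = 7872 years.
A: Mean rate = 369.2 mm / 7872 years ≈ 0.047 mm/yr.
Specimen B: multiplying by 3 years per growth lamina: 3514 × 3 = 10542 years. B's length ≈ 0.047 × 10542 = 495.5 mm.

495.5 mm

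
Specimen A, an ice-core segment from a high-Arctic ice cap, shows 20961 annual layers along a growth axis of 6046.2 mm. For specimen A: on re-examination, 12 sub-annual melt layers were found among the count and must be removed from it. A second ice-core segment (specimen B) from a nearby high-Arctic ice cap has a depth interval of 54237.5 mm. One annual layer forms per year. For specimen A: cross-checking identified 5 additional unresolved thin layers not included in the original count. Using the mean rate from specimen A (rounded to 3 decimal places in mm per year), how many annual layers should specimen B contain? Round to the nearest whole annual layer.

Specimen A: true annual layer count = 20961 − 12 + 5 = 20954.
A: Mean rate = 6046.2 mm / 20954 years ≈ 0.289 mm/yr.
For B, 54237.5 / 0.289 = 187673.01 years ≈ 187673 annual layers.

187673 annual layers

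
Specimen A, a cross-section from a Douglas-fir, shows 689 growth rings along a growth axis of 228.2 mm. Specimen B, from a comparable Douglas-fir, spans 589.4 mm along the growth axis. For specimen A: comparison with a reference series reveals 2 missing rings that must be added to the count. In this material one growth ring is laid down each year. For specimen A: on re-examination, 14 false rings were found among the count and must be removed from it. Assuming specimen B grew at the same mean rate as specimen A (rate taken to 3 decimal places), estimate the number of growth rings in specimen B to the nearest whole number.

1749 growth rings

Specimen A: true growth ring count = 689 − 14 + 2 = 677.
A: 228.2 mm over 677 years gives 228.2 / 677 ≈ 0.337 mm/yr.
For B, 589.4 / 0.337 = 1748.96 years ≈ 1749 growth rings.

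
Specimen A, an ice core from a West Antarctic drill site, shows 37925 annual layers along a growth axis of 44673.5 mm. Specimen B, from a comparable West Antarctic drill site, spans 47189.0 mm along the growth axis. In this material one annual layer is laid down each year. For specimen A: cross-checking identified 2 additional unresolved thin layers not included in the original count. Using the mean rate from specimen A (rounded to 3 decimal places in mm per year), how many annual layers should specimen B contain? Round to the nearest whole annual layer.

Specimen A: after corrections the count is 37925 + 2 = 37927 annual layers.
A: Mean rate = 44673.5 mm / 37927 years ≈ 1.178 mm per year.
For B, 47189.0 / 1.178 = 40058.57 years ≈ 40059 annual layers.

40059 annual layers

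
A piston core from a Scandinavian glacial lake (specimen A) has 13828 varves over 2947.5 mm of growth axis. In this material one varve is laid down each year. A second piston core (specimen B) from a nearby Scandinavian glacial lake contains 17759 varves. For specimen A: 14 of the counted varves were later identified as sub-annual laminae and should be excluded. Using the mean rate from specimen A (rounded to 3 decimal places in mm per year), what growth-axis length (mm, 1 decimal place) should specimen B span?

Specimen A: correcting the raw count gives 13828 − 14 = 13814 true varves.
A: Mean rate = 2947.5 mm / 13814 years ≈ 0.213 mm/yr.
B's length ≈ 0.213 × 17759 = 3782.7 mm.

3782.7 mm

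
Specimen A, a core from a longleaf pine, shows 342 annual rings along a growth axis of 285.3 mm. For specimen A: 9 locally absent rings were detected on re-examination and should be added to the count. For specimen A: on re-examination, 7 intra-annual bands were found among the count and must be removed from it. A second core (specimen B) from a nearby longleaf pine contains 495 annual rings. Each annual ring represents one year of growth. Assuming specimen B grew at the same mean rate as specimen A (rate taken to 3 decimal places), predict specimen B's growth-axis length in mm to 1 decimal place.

410.4 mm

Specimen A: adjusted count: 342 − 7 + 9 = 344 annual rings.
A: Extension rate ≈ 285.3 / 344 = 0.829 mm/yr.
B's length ≈ 0.829 × 495 = 410.4 mm.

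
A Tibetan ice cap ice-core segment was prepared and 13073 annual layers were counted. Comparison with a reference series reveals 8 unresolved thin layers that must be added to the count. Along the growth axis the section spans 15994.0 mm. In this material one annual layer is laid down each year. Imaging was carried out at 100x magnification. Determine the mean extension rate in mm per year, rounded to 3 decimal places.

After corrections the count is 13073 + 8 = 13081 annual layers.
Extension rate ≈ 15994.0 / 13081 = 1.223 mm per year.

1.223 mm per year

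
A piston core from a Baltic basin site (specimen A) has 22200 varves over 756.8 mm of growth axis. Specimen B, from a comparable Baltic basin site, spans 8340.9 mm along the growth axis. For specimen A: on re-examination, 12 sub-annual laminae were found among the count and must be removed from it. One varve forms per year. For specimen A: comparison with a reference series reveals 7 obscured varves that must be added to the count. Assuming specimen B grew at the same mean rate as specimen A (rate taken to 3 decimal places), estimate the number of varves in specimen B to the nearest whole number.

Specimen A: correcting the raw count gives 22200 − 12 + 7 = 22195 true varves.
A: 756.8 mm over 22195 years gives 756.8 / 22195 ≈ 0.034 mm/year.
For B, 8340.9 / 0.034 = 245320.59 years ≈ 245321 varves.

245321 varves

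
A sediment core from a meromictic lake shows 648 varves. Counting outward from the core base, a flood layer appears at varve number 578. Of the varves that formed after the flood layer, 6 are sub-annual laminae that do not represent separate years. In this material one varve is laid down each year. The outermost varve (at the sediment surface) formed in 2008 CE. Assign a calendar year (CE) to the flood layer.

Between varve 578 and the sediment surface there are 648 − 578 = 70 varves.
Excluding 6 false varves: 70 − 6 = 64.
Counting back 64 years from 2008 CE places the flood layer in 2008 − 64 = 1944 CE.

1944 CE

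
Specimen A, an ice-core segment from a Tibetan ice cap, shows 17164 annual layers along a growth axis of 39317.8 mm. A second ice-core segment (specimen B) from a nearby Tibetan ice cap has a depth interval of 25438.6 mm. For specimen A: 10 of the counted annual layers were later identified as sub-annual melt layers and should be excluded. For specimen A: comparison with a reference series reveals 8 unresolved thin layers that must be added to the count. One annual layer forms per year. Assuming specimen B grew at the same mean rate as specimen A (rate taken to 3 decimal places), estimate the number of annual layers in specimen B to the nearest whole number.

11104 annual layers

Specimen A: adjusted count: 17164 − 10 + 8 = 17162 annual layers.
A: Mean rate = 39317.8 mm / 17162 years ≈ 2.291 mm per year.
B spans 25438.6 / 2.291 = 11103.71 years ≈ 11104 annual layers.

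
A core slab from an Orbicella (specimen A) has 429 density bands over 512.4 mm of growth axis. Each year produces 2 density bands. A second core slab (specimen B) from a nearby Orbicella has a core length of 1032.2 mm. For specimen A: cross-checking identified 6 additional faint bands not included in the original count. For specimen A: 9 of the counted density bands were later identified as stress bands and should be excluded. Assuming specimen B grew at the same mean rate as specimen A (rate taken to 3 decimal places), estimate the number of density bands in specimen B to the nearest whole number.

Specimen A: after corrections the count is 429 − 9 + 6 = 426 density bands.
Specimen A: with 2 density bands per year, 426 / 2 = 213 years.
A: Mean rate = 512.4 mm / 213 years ≈ 2.406 mm/yr.
B spans 1032.2 / 2.406 = 429.01 years; at 2 density bands per year that is 429.01 × 2 ≈ 858 density bands.

858 density bands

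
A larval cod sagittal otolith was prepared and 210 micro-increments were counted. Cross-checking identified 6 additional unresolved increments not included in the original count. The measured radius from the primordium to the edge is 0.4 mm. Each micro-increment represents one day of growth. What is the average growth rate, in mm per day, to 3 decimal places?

Adjusted count: 210 + 6 = 216 micro-increments.
0.4 mm over 216 days gives 0.4 / 216 ≈ 0.002 mm per day.

0.002 mm per day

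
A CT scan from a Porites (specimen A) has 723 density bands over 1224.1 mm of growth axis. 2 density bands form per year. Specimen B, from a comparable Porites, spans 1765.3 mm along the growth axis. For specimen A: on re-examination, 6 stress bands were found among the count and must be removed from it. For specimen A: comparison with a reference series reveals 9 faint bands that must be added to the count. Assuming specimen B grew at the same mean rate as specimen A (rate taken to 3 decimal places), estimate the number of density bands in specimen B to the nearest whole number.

Specimen A: correcting the raw count gives 723 − 6 + 9 = 726 true density bands.
Specimen A: 726 density bands at 2 per year is 726 / 2 = 363 years.
A: Mean rate = 1224.1 mm / 363 years ≈ 3.372 mm per year.
Specimen B: 1765.3 mm / 3.372 mm per year = 523.52 years; at 2 density bands per year that is 523.52 × 2 ≈ 1047 density bands.

1047 density bands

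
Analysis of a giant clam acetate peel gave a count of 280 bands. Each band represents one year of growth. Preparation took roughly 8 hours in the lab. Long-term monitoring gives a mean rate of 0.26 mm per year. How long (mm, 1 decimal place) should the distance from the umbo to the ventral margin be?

72.8 mm

The record spans 280 years at 0.26 mm per year.
Predicted length = 0.26 mm/year × 280 years = 72.8 mm.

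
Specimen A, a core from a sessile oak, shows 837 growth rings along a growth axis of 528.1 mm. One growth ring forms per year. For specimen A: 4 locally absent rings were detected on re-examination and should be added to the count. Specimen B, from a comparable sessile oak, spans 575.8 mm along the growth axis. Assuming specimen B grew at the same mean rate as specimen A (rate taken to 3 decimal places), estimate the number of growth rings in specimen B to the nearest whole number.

917 growth rings

Specimen A: after corrections the count is 837 + 4 = 841 growth rings.
A: Extension rate ≈ 528.1 / 841 = 0.628 mm/yr.
Specimen B: 575.8 mm / 0.628 mm per year = 916.88 years ≈ 917 growth rings.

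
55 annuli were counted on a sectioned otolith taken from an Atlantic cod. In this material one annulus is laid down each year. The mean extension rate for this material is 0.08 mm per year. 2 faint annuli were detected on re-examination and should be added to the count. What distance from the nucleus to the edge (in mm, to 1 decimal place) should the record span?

True annulus count = 55 + 2 = 57.
57 years at 0.08 mm/year gives 0.08 × 57 = 4.6 mm.

4.6 mm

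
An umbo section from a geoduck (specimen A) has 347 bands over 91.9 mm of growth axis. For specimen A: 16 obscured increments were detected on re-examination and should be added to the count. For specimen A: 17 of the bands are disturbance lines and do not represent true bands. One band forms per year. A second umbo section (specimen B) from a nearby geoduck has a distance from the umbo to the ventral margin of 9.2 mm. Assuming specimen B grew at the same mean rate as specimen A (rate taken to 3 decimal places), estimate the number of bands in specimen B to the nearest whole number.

35 bands

Specimen A: true band count = 347 − 17 + 16 = 346.
A: 91.9 mm over 346 years gives 91.9 / 346 ≈ 0.266 mm/yr.
Specimen B: 9.2 mm / 0.266 mm per year = 34.59 years ≈ 35 bands.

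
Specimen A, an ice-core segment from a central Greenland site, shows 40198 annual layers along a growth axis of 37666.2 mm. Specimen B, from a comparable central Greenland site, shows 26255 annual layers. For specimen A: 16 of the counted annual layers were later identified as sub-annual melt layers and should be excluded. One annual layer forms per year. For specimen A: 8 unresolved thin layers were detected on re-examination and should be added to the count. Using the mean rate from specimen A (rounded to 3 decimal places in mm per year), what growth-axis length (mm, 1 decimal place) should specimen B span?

24600.9 mm

Specimen A: true annual layer count = 40198 − 16 + 8 = 40190.
A: Mean rate = 37666.2 mm / 40190 years ≈ 0.937 mm/yr.
Length of B = 0.937 × 26255 = 24600.9 mm.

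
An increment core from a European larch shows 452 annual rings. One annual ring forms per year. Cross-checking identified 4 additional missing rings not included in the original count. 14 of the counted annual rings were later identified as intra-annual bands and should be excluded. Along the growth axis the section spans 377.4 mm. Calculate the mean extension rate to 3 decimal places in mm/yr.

0.854 mm/yr

After corrections the count is 452 − 14 + 4 = 442 annual rings.
Mean rate = 377.4 mm / 442 years ≈ 0.854 mm/yr.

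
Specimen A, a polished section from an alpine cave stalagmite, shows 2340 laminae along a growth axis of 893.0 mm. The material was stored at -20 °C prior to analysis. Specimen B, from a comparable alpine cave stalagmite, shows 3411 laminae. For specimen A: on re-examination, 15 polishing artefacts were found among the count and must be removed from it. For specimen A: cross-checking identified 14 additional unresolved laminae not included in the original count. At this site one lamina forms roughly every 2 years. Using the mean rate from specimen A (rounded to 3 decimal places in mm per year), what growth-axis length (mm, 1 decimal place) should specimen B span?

Specimen A: adjusted count: 2340 − 15 + 14 = 2339 laminae.
Specimen A: multiplying by 2 years per lamina: 2339 × 2 = 4678 years.
A: Mean rate = 893.0 mm / 4678 years ≈ 0.191 mm/year.
Specimen B: 3411 laminae at 2 years each span 3411 × 2 = 6822 years. Length of B = 0.191 × 6822 = 1303.0 mm.

1303.0 mm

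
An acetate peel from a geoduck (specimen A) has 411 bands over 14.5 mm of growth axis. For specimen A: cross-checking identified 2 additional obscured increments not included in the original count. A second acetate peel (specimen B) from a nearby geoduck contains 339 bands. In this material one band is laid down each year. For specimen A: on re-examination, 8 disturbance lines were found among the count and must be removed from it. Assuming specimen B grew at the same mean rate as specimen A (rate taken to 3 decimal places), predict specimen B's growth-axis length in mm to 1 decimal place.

Specimen A: true band count = 411 − 8 + 2 = 405.
A: Extension rate ≈ 14.5 / 405 = 0.036 mm per year.
B's length ≈ 0.036 × 339 = 12.2 mm.

12.2 mm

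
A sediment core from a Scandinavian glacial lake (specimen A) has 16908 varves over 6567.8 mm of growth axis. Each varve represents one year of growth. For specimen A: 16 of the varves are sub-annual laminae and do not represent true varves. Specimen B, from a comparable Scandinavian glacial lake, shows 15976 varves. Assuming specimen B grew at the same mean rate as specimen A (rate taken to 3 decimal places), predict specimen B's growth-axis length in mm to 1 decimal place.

6214.7 mm

Specimen A: true varve count = 16908 − 16 = 16892.
A: Extension rate ≈ 6567.8 / 16892 = 0.389 mm/year.
For B, 0.389 mm/year × 15976 years = 6214.7 mm.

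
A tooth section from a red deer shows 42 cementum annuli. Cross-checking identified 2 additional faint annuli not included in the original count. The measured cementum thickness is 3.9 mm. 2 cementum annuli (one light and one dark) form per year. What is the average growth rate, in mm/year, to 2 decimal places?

Adjusted count: 42 + 2 = 44 cementum annuli.
With 2 cementum annuli per year, 44 / 2 = 22 years.
Extension rate ≈ 3.9 / 22 = 0.18 mm/year.

0.18 mm/year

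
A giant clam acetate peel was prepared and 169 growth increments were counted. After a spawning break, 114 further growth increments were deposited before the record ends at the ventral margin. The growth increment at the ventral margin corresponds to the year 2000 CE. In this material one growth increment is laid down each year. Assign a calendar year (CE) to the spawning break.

114 growth increments post-date the spawning break.
Counting back 114 years from 2000 CE places the spawning break in 2000 − 114 = 1886 CE.

1886 CE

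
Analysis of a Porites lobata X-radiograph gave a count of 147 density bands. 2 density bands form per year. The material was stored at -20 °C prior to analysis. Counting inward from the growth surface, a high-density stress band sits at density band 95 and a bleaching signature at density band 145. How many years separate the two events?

The two markers are separated by 145 − 95 = 50 density bands.
Dividing by 2 density bands per year: 50 / 2 = 25 years.

25 years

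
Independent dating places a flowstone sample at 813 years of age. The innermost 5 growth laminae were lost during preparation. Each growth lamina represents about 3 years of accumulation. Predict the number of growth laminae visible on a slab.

Expected growth laminae: 813 / 3 = 271.
271 − 5 missed = 266 growth laminae expected in the prepared section.

266 growth laminae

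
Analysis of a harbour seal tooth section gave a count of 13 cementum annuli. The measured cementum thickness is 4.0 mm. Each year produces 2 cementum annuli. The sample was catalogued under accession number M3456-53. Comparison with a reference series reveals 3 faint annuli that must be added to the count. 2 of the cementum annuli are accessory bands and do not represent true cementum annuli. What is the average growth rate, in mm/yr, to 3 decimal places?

0.571 mm/yr

Adjusted count: 13 − 2 + 3 = 14 cementum annuli.
Dividing by 2 cementum annuli per year: 14 / 2 = 7 years.
Mean rate = 4.0 mm / 7 years ≈ 0.571 mm/yr.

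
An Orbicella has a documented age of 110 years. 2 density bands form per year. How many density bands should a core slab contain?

220 density bands

With 2 density bands per year, 110 years would produce 110 × 2 = 220 density bands.
So 220 density bands should be present.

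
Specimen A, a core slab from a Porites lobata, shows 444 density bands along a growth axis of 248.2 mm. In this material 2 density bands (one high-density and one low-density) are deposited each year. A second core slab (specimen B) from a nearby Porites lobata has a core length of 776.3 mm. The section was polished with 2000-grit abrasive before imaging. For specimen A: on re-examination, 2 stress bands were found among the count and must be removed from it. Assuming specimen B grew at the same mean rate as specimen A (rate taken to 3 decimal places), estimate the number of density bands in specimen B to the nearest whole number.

Specimen A: after corrections the count is 444 − 2 = 442 density bands.
Specimen A: dividing by 2 density bands per year: 442 / 2 = 221 years.
A: 248.2 mm over 221 years gives 248.2 / 221 ≈ 1.123 mm per year.
B spans 776.3 / 1.123 = 691.27 years; at 2 density bands per year that is 691.27 × 2 ≈ 1383 density bands.

1383 density bands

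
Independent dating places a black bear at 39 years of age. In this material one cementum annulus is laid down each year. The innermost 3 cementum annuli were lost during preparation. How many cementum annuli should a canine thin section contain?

36 cementum annuli

At one cementum annulus per year, 39 years correspond to 39 cementum annuli.
Less the 3 uncaptured cementum annuli: 39 − 3 = 36.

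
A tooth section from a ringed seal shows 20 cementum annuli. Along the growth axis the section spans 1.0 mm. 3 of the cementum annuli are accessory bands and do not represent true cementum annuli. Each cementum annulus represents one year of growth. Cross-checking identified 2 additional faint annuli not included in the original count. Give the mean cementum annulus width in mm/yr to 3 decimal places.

0.053 mm/yr

Adjusted count: 20 − 3 + 2 = 19 cementum annuli.
Mean rate = 1.0 mm / 19 years ≈ 0.053 mm/yr.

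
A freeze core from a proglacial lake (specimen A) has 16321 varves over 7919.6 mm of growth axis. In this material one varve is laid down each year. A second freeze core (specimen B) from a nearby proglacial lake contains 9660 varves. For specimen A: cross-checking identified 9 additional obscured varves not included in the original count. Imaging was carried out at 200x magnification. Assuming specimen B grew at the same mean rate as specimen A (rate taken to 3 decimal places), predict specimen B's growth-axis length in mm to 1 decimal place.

4685.1 mm

Specimen A: after corrections the count is 16321 + 9 = 16330 varves.
A: Extension rate ≈ 7919.6 / 16330 = 0.485 mm per year.
B's length ≈ 0.485 × 9660 = 4685.1 mm.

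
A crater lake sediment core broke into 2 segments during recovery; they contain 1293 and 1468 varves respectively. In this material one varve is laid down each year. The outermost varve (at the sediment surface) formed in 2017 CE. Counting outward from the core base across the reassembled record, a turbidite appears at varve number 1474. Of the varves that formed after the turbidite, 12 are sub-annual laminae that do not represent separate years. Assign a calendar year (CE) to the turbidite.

742 CE

Total varves = 1293 + 1468 = 2761.
Between varve 1474 and the sediment surface there are 2761 − 1474 = 1287 varves.
Removing the 12 false varves leaves 1287 − 12 = 1275 true varves beyond the turbidite.
The varve at the sediment surface is 2017 CE, so the turbidite dates to 2017 − 1275 = 742 CE.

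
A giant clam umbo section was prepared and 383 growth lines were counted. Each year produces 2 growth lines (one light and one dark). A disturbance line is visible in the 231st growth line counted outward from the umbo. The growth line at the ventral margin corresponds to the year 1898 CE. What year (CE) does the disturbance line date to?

383 − 231 = 152 growth lines lie beyond the disturbance line toward the ventral margin.
With 2 growth lines per year, 152 / 2 = 76 years.
1898 − 76 = 1822 CE.

1822 CE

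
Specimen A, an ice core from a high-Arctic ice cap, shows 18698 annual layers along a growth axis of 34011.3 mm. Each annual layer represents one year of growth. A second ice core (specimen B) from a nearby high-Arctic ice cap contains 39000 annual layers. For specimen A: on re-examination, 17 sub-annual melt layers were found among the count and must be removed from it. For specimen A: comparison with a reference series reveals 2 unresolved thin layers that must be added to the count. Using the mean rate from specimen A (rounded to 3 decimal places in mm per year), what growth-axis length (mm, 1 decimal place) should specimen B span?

70980.0 mm

Specimen A: true annual layer count = 18698 − 17 + 2 = 18683.
A: Mean rate = 34011.3 mm / 18683 years ≈ 1.820 mm/yr.
Length of B = 1.820 × 39000 = 70980.0 mm.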